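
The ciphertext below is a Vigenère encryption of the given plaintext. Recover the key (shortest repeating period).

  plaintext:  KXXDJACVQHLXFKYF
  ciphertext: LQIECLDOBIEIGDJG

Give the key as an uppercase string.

BTL

  i= 0: L-K =  1 → B
  i= 1: Q-X = 19 → T
  i= 2: I-X = 11 → L
  i= 3: E-D =  1 → B
  i= 4: C-J = 19 → T
  i= 5: L-A = 11 → L
  i= 6: D-C =  1 → B
  i= 7: O-V = 19 → T
  i= 8: B-Q = 11 → L
  i= 9: I-H =  1 → B
  i=10: E-L = 19 → T
  i=11: I-X = 11 → L
  i=12: G-F =  1 → B
  i=13: D-K = 19 → T
  i=14: J-Y = 11 → L
  i=15: G-F =  1 → B
  shifts repeat with period 3: BTL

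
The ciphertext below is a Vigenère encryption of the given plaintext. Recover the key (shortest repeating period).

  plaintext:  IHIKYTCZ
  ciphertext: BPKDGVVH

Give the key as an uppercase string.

TIC

  i= 0: B-I = 19 → T
  i= 1: P-H =  8 → I
  i= 2: K-I =  2 → C
  i= 3: D-K = 19 → T
  i= 4: G-Y =  8 → I
  i= 5: V-T =  2 → C
  i= 6: V-C = 19 → T
  i= 7: H-Z =  8 → I
  shifts repeat with period 3: TIC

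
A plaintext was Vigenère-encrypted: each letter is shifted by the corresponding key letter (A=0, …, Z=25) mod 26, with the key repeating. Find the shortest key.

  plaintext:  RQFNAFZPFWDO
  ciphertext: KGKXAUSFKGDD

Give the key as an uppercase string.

TQFKAP

  i= 0: K-R = 19 → T
  i= 1: G-Q = 16 → Q
  i= 2: K-F =  5 → F
  i= 3: X-N = 10 → K
  i= 4: A-A =  0 → A
  i= 5: U-F = 15 → P
  i= 6: S-Z = 19 → T
  i= 7: F-P = 16 → Q
  i= 8: K-F =  5 → F
  i= 9: G-W = 10 → K
  i=10: D-D =  0 → A
  i=11: D-O = 15 → P
  shifts repeat with period 6: TQFKAP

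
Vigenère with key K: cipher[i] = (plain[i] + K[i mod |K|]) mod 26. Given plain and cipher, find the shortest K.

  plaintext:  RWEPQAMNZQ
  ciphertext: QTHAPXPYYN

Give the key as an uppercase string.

  i= 0: Q-R = 25 → Z
  i= 1: T-W = 23 → X
  i= 2: H-E =  3 → D
  i= 3: A-P = 11 → L
  i= 4: P-Q = 25 → Z
  i= 5: X-A = 23 → X
  i= 6: P-M =  3 → D
  i= 7: Y-N = 11 → L
  i= 8: Y-Z = 25 → Z
  i= 9: N-Q = 23 → X
  shifts repeat with period 4: ZXDL

ZXDL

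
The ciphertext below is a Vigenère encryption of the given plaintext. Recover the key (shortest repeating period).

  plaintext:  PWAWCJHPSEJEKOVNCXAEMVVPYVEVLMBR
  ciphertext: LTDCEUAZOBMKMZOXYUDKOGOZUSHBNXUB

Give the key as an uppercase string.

WXDGCLTK

  i= 0: L-P = 22 → W
  i= 1: T-W = 23 → X
  i= 2: D-A =  3 → D
  i= 3: C-W =  6 → G
  i= 4: E-C =  2 → C
  i= 5: U-J = 11 → L
  i= 6: A-H = 19 → T
  i= 7: Z-P = 10 → K
  i= 8: O-S = 22 → W
  i= 9: B-E = 23 → X
  i=10: M-J =  3 → D
  i=11: K-E =  6 → G
  i=12: M-K =  2 → C
  i=13: Z-O = 11 → L
  i=14: O-V = 19 → T
  i=15: X-N = 10 → K
  i=16: Y-C = 22 → W
  i=17: U-X = 23 → X
  i=18: D-A =  3 → D
  i=19: K-E =  6 → G
  i=20: O-M =  2 → C
  i=21: G-V = 11 → L
  i=22: O-V = 19 → T
  i=23: Z-P = 10 → K
  i=24: U-Y = 22 → W
  i=25: S-V = 23 → X
  i=26: H-E =  3 → D
  i=27: B-V =  6 → G
  i=28: N-L =  2 → C
  i=29: X-M = 11 → L
  i=30: U-B = 19 → T
  i=31: B-R = 10 → K
  shifts repeat with period 8: WXDGCLTK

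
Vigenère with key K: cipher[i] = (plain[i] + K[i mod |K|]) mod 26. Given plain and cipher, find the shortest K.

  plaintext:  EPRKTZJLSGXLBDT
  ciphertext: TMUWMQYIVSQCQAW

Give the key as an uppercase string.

PXDMTR

  i= 0: T-E = 15 → P
  i= 1: M-P = 23 → X
  i= 2: U-R =  3 → D
  i= 3: W-K = 12 → M
  i= 4: M-T = 19 → T
  i= 5: Q-Z = 17 → R
  i= 6: Y-J = 15 → P
  i= 7: I-L = 23 → X
  i= 8: V-S =  3 → D
  i= 9: S-G = 12 → M
  i=10: Q-X = 19 → T
  i=11: C-L = 17 → R
  i=12: Q-B = 15 → P
  i=13: A-D = 23 → X
  i=14: W-T =  3 → D
  shifts repeat with period 6: PXDMTR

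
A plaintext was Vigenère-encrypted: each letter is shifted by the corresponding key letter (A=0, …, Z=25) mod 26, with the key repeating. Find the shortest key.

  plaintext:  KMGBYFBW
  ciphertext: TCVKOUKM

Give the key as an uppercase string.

JQP

  i= 0: T-K =  9 → J
  i= 1: C-M = 16 → Q
  i= 2: V-G = 15 → P
  i= 3: K-B =  9 → J
  i= 4: O-Y = 16 → Q
  i= 5: U-F = 15 → P
  i= 6: K-B =  9 → J
  i= 7: M-W = 16 → Q
  shifts repeat with period 3: JQP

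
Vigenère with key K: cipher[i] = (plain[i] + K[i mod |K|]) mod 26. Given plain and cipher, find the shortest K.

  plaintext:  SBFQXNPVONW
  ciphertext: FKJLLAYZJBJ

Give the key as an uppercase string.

  i= 0: F-S = 13 → N
  i= 1: K-B =  9 → J
  i= 2: J-F =  4 → E
  i= 3: L-Q = 21 → V
  i= 4: L-X = 14 → O
  i= 5: A-N = 13 → N
  i= 6: Y-P =  9 → J
  i= 7: Z-V =  4 → E
  i= 8: J-O = 21 → V
  i= 9: B-N = 14 → O
  i=10: J-W = 13 → N
  shifts repeat with period 5: NJEVO

NJEVO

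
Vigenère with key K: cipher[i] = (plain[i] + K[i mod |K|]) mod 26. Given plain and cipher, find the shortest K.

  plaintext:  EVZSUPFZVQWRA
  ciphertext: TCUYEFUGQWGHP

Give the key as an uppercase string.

PHVGKQ

  i= 0: T-E = 15 → P
  i= 1: C-V =  7 → H
  i= 2: U-Z = 21 → V
  i= 3: Y-S =  6 → G
  i= 4: E-U = 10 → K
  i= 5: F-P = 16 → Q
  i= 6: U-F = 15 → P
  i= 7: G-Z =  7 → H
  i= 8: Q-V = 21 → V
  i= 9: W-Q =  6 → G
  i=10: G-W = 10 → K
  i=11: H-R = 16 → Q
  i=12: P-A = 15 → P
  shifts repeat with period 6: PHVGKQ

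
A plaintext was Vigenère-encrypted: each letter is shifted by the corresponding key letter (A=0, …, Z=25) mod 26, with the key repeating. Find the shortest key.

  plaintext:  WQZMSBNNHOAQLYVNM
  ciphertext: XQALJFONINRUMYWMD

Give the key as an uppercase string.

  i= 0: X-W =  1 → B
  i= 1: Q-Q =  0 → A
  i= 2: A-Z =  1 → B
  i= 3: L-M = 25 → Z
  i= 4: J-S = 17 → R
  i= 5: F-B =  4 → E
  i= 6: O-N =  1 → B
  i= 7: N-N =  0 → A
  i= 8: I-H =  1 → B
  i= 9: N-O = 25 → Z
  i=10: R-A = 17 → R
  i=11: U-Q =  4 → E
  i=12: M-L =  1 → B
  i=13: Y-Y =  0 → A
  i=14: W-V =  1 → B
  i=15: M-N = 25 → Z
  i=16: D-M = 17 → R
  shifts repeat with period 6: BABZRE

BABZRE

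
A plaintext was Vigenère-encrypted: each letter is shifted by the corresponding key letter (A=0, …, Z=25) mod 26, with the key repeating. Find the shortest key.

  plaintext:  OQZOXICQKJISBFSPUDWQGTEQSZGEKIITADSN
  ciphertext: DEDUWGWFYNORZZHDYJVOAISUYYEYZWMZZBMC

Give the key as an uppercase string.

POEGZYU

  i= 0: D-O = 15 → P
  i= 1: E-Q = 14 → O
  i= 2: D-Z =  4 → E
  i= 3: U-O =  6 → G
  i= 4: W-X = 25 → Z
  i= 5: G-I = 24 → Y
  i= 6: W-C = 20 → U
  i= 7: F-Q = 15 → P
  i= 8: Y-K = 14 → O
  i= 9: N-J =  4 → E
  i=10: O-I =  6 → G
  i=11: R-S = 25 → Z
  i=12: Z-B = 24 → Y
  i=13: Z-F = 20 → U
  i=14: H-S = 15 → P
  i=15: D-P = 14 → O
  i=16: Y-U =  4 → E
  i=17: J-D =  6 → G
  i=18: V-W = 25 → Z
  i=19: O-Q = 24 → Y
  i=20: A-G = 20 → U
  i=21: I-T = 15 → P
  i=22: S-E = 14 → O
  i=23: U-Q =  4 → E
  i=24: Y-S =  6 → G
  i=25: Y-Z = 25 → Z
  i=26: E-G = 24 → Y
  i=27: Y-E = 20 → U
  i=28: Z-K = 15 → P
  i=29: W-I = 14 → O
  i=30: M-I =  4 → E
  i=31: Z-T =  6 → G
  i=32: Z-A = 25 → Z
  i=33: B-D = 24 → Y
  i=34: M-S = 20 → U
  i=35: C-N = 15 → P
  shifts repeat with period 7: POEGZYU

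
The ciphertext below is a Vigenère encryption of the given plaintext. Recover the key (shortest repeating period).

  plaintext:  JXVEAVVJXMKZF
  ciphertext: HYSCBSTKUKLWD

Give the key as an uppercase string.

  i= 0: H-J = 24 → Y
  i= 1: Y-X =  1 → B
  i= 2: S-V = 23 → X
  i= 3: C-E = 24 → Y
  i= 4: B-A =  1 → B
  i= 5: S-V = 23 → X
  i= 6: T-V = 24 → Y
  i= 7: K-J =  1 → B
  i= 8: U-X = 23 → X
  i= 9: K-M = 24 → Y
  i=10: L-K =  1 → B
  i=11: W-Z = 23 → X
  i=12: D-F = 24 → Y
  shifts repeat with period 3: YBX

YBX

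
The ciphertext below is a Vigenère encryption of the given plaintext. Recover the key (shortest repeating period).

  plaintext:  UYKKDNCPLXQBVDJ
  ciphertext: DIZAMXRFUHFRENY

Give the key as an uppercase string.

JKPQ

  i= 0: D-U =  9 → J
  i= 1: I-Y = 10 → K
  i= 2: Z-K = 15 → P
  i= 3: A-K = 16 → Q
  i= 4: M-D =  9 → J
  i= 5: X-N = 10 → K
  i= 6: R-C = 15 → P
  i= 7: F-P = 16 → Q
  i= 8: U-L =  9 → J
  i= 9: H-X = 10 → K
  i=10: F-Q = 15 → P
  i=11: R-B = 16 → Q
  i=12: E-V =  9 → J
  i=13: N-D = 10 → K
  i=14: Y-J = 15 → P
  shifts repeat with period 4: JKPQ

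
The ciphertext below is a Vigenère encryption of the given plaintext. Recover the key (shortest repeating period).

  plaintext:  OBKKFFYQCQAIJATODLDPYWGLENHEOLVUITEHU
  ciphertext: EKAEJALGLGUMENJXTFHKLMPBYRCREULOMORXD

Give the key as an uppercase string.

QJQUEVN

  i= 0: E-O = 16 → Q
  i= 1: K-B =  9 → J
  i= 2: A-K = 16 → Q
  i= 3: E-K = 20 → U
  i= 4: J-F =  4 → E
  i= 5: A-F = 21 → V
  i= 6: L-Y = 13 → N
  i= 7: G-Q = 16 → Q
  i= 8: L-C =  9 → J
  i= 9: G-Q = 16 → Q
  i=10: U-A = 20 → U
  i=11: M-I =  4 → E
  i=12: E-J = 21 → V
  i=13: N-A = 13 → N
  i=14: J-T = 16 → Q
  i=15: X-O =  9 → J
  i=16: T-D = 16 → Q
  i=17: F-L = 20 → U
  i=18: H-D =  4 → E
  i=19: K-P = 21 → V
  i=20: L-Y = 13 → N
  i=21: M-W = 16 → Q
  i=22: P-G =  9 → J
  i=23: B-L = 16 → Q
  i=24: Y-E = 20 → U
  i=25: R-N =  4 → E
  i=26: C-H = 21 → V
  i=27: R-E = 13 → N
  i=28: E-O = 16 → Q
  i=29: U-L =  9 → J
  i=30: L-V = 16 → Q
  i=31: O-U = 20 → U
  i=32: M-I =  4 → E
  i=33: O-T = 21 → V
  i=34: R-E = 13 → N
  i=35: X-H = 16 → Q
  i=36: D-U =  9 → J
  shifts repeat with period 7: QJQUEVN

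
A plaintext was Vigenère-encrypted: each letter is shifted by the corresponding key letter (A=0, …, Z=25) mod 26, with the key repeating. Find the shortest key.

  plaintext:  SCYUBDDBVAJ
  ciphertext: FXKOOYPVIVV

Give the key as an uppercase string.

  i= 0: F-S = 13 → N
  i= 1: X-C = 21 → V
  i= 2: K-Y = 12 → M
  i= 3: O-U = 20 → U
  i= 4: O-B = 13 → N
  i= 5: Y-D = 21 → V
  i= 6: P-D = 12 → M
  i= 7: V-B = 20 → U
  i= 8: I-V = 13 → N
  i= 9: V-A = 21 → V
  i=10: V-J = 12 → M
  shifts repeat with period 4: NVMU

NVMU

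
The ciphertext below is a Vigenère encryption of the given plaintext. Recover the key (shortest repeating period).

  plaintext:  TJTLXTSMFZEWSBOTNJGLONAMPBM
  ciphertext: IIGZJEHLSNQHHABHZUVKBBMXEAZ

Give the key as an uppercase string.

PZNOML

  i= 0: I-T = 15 → P
  i= 1: I-J = 25 → Z
  i= 2: G-T = 13 → N
  i= 3: Z-L = 14 → O
  i= 4: J-X = 12 → M
  i= 5: E-T = 11 → L
  i= 6: H-S = 15 → P
  i= 7: L-M = 25 → Z
  i= 8: S-F = 13 → N
  i= 9: N-Z = 14 → O
  i=10: Q-E = 12 → M
  i=11: H-W = 11 → L
  i=12: H-S = 15 → P
  i=13: A-B = 25 → Z
  i=14: B-O = 13 → N
  i=15: H-T = 14 → O
  i=16: Z-N = 12 → M
  i=17: U-J = 11 → L
  i=18: V-G = 15 → P
  i=19: K-L = 25 → Z
  i=20: B-O = 13 → N
  i=21: B-N = 14 → O
  i=22: M-A = 12 → M
  i=23: X-M = 11 → L
  i=24: E-P = 15 → P
  i=25: A-B = 25 → Z
  i=26: Z-M = 13 → N
  shifts repeat with period 6: PZNOML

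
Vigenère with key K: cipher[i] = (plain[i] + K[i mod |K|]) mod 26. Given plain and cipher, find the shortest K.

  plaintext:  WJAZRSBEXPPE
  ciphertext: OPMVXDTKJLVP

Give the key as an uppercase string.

SGMWGL

  i= 0: O-W = 18 → S
  i= 1: P-J =  6 → G
  i= 2: M-A = 12 → M
  i= 3: V-Z = 22 → W
  i= 4: X-R =  6 → G
  i= 5: D-S = 11 → L
  i= 6: T-B = 18 → S
  i= 7: K-E =  6 → G
  i= 8: J-X = 12 → M
  i= 9: L-P = 22 → W
  i=10: V-P =  6 → G
  i=11: P-E = 11 → L
  shifts repeat with period 6: SGMWGL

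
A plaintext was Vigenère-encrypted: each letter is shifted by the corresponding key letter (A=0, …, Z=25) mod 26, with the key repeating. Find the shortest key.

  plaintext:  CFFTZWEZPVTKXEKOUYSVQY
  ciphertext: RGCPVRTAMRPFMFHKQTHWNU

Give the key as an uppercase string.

PBXWWV

  i= 0: R-C = 15 → P
  i= 1: G-F =  1 → B
  i= 2: C-F = 23 → X
  i= 3: P-T = 22 → W
  i= 4: V-Z = 22 → W
  i= 5: R-W = 21 → V
  i= 6: T-E = 15 → P
  i= 7: A-Z =  1 → B
  i= 8: M-P = 23 → X
  i= 9: R-V = 22 → W
  i=10: P-T = 22 → W
  i=11: F-K = 21 → V
  i=12: M-X = 15 → P
  i=13: F-E =  1 → B
  i=14: H-K = 23 → X
  i=15: K-O = 22 → W
  i=16: Q-U = 22 → W
  i=17: T-Y = 21 → V
  i=18: H-S = 15 → P
  i=19: W-V =  1 → B
  i=20: N-Q = 23 → X
  i=21: U-Y = 22 → W
  shifts repeat with period 6: PBXWWV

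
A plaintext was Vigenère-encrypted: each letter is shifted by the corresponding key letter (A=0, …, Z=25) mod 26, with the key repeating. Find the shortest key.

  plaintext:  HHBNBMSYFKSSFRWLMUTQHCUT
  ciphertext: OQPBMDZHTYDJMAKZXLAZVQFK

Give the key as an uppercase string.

HJOOLR

  i= 0: O-H =  7 → H
  i= 1: Q-H =  9 → J
  i= 2: P-B = 14 → O
  i= 3: B-N = 14 → O
  i= 4: M-B = 11 → L
  i= 5: D-M = 17 → R
  i= 6: Z-S =  7 → H
  i= 7: H-Y =  9 → J
  i= 8: T-F = 14 → O
  i= 9: Y-K = 14 → O
  i=10: D-S = 11 → L
  i=11: J-S = 17 → R
  i=12: M-F =  7 → H
  i=13: A-R =  9 → J
  i=14: K-W = 14 → O
  i=15: Z-L = 14 → O
  i=16: X-M = 11 → L
  i=17: L-U = 17 → R
  i=18: A-T =  7 → H
  i=19: Z-Q =  9 → J
  i=20: V-H = 14 → O
  i=21: Q-C = 14 → O
  i=22: F-U = 11 → L
  i=23: K-T = 17 → R
  shifts repeat with period 6: HJOOLR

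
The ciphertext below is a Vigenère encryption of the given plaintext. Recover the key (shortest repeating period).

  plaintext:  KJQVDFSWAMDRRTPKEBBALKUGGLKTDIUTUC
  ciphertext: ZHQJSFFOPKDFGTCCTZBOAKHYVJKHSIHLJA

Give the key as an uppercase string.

PYAOPANS

  i= 0: Z-K = 15 → P
  i= 1: H-J = 24 → Y
  i= 2: Q-Q =  0 → A
  i= 3: J-V = 14 → O
  i= 4: S-D = 15 → P
  i= 5: F-F =  0 → A
  i= 6: F-S = 13 → N
  i= 7: O-W = 18 → S
  i= 8: P-A = 15 → P
  i= 9: K-M = 24 → Y
  i=10: D-D =  0 → A
  i=11: F-R = 14 → O
  i=12: G-R = 15 → P
  i=13: T-T =  0 → A
  i=14: C-P = 13 → N
  i=15: C-K = 18 → S
  i=16: T-E = 15 → P
  i=17: Z-B = 24 → Y
  i=18: B-B =  0 → A
  i=19: O-A = 14 → O
  i=20: A-L = 15 → P
  i=21: K-K =  0 → A
  i=22: H-U = 13 → N
  i=23: Y-G = 18 → S
  i=24: V-G = 15 → P
  i=25: J-L = 24 → Y
  i=26: K-K =  0 → A
  i=27: H-T = 14 → O
  i=28: S-D = 15 → P
  i=29: I-I =  0 → A
  i=30: H-U = 13 → N
  i=31: L-T = 18 → S
  i=32: J-U = 15 → P
  i=33: A-C = 24 → Y
  shifts repeat with period 8: PYAOPANS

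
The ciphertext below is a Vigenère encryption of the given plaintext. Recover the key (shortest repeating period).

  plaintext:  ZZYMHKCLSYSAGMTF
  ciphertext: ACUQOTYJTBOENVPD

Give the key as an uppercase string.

BDWEHJWY

  i= 0: A-Z =  1 → B
  i= 1: C-Z =  3 → D
  i= 2: U-Y = 22 → W
  i= 3: Q-M =  4 → E
  i= 4: O-H =  7 → H
  i= 5: T-K =  9 → J
  i= 6: Y-C = 22 → W
  i= 7: J-L = 24 → Y
  i= 8: T-S =  1 → B
  i= 9: B-Y =  3 → D
  i=10: O-S = 22 → W
  i=11: E-A =  4 → E
  i=12: N-G =  7 → H
  i=13: V-M =  9 → J
  i=14: P-T = 22 → W
  i=15: D-F = 24 → Y
  shifts repeat with period 8: BDWEHJWY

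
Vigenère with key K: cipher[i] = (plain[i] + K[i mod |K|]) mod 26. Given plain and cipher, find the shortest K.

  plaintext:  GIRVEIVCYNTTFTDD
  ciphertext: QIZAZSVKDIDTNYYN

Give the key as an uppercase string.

KAIFV

  i= 0: Q-G = 10 → K
  i= 1: I-I =  0 → A
  i= 2: Z-R =  8 → I
  i= 3: A-V =  5 → F
  i= 4: Z-E = 21 → V
  i= 5: S-I = 10 → K
  i= 6: V-V =  0 → A
  i= 7: K-C =  8 → I
  i= 8: D-Y =  5 → F
  i= 9: I-N = 21 → V
  i=10: D-T = 10 → K
  i=11: T-T =  0 → A
  i=12: N-F =  8 → I
  i=13: Y-T =  5 → F
  i=14: Y-D = 21 → V
  i=15: N-D = 10 → K
  shifts repeat with period 5: KAIFV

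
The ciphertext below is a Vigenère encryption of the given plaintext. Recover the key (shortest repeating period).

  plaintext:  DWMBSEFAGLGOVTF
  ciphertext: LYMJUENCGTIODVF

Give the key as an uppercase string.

  i= 0: L-D =  8 → I
  i= 1: Y-W =  2 → C
  i= 2: M-M =  0 → A
  i= 3: J-B =  8 → I
  i= 4: U-S =  2 → C
  i= 5: E-E =  0 → A
  i= 6: N-F =  8 → I
  i= 7: C-A =  2 → C
  i= 8: G-G =  0 → A
  i= 9: T-L =  8 → I
  i=10: I-G =  2 → C
  i=11: O-O =  0 → A
  i=12: D-V =  8 → I
  i=13: V-T =  2 → C
  i=14: F-F =  0 → A
  shifts repeat with period 3: ICA

ICA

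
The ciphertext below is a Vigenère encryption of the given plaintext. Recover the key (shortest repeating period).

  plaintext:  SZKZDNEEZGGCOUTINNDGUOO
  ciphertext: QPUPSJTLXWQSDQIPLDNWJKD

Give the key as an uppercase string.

YQKQPWPH

  i= 0: Q-S = 24 → Y
  i= 1: P-Z = 16 → Q
  i= 2: U-K = 10 → K
  i= 3: P-Z = 16 → Q
  i= 4: S-D = 15 → P
  i= 5: J-N = 22 → W
  i= 6: T-E = 15 → P
  i= 7: L-E =  7 → H
  i= 8: X-Z = 24 → Y
  i= 9: W-G = 16 → Q
  i=10: Q-G = 10 → K
  i=11: S-C = 16 → Q
  i=12: D-O = 15 → P
  i=13: Q-U = 22 → W
  i=14: I-T = 15 → P
  i=15: P-I =  7 → H
  i=16: L-N = 24 → Y
  i=17: D-N = 16 → Q
  i=18: N-D = 10 → K
  i=19: W-G = 16 → Q
  i=20: J-U = 15 → P
  i=21: K-O = 22 → W
  i=22: D-O = 15 → P
  shifts repeat with period 8: YQKQPWPH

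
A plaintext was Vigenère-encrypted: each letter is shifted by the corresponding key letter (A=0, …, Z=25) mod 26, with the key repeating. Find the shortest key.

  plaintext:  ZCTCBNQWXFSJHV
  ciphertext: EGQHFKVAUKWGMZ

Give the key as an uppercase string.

FEX

  i= 0: E-Z =  5 → F
  i= 1: G-C =  4 → E
  i= 2: Q-T = 23 → X
  i= 3: H-C =  5 → F
  i= 4: F-B =  4 → E
  i= 5: K-N = 23 → X
  i= 6: V-Q =  5 → F
  i= 7: A-W =  4 → E
  i= 8: U-X = 23 → X
  i= 9: K-F =  5 → F
  i=10: W-S =  4 → E
  i=11: G-J = 23 → X
  i=12: M-H =  5 → F
  i=13: Z-V =  4 → E
  shifts repeat with period 3: FEX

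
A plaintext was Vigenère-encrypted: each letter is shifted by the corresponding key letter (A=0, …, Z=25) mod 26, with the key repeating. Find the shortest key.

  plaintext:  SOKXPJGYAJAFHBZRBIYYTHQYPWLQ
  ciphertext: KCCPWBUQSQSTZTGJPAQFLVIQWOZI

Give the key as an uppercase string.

  i= 0: K-S = 18 → S
  i= 1: C-O = 14 → O
  i= 2: C-K = 18 → S
  i= 3: P-X = 18 → S
  i= 4: W-P =  7 → H
  i= 5: B-J = 18 → S
  i= 6: U-G = 14 → O
  i= 7: Q-Y = 18 → S
  i= 8: S-A = 18 → S
  i= 9: Q-J =  7 → H
  i=10: S-A = 18 → S
  i=11: T-F = 14 → O
  i=12: Z-H = 18 → S
  i=13: T-B = 18 → S
  i=14: G-Z =  7 → H
  i=15: J-R = 18 → S
  i=16: P-B = 14 → O
  i=17: A-I = 18 → S
  i=18: Q-Y = 18 → S
  i=19: F-Y =  7 → H
  i=20: L-T = 18 → S
  i=21: V-H = 14 → O
  i=22: I-Q = 18 → S
  i=23: Q-Y = 18 → S
  i=24: W-P =  7 → H
  i=25: O-W = 18 → S
  i=26: Z-L = 14 → O
  i=27: I-Q = 18 → S
  shifts repeat with period 5: SOSSH

SOSSH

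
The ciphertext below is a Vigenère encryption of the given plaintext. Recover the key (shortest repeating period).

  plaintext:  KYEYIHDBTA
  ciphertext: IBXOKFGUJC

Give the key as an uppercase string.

  i= 0: I-K = 24 → Y
  i= 1: B-Y =  3 → D
  i= 2: X-E = 19 → T
  i= 3: O-Y = 16 → Q
  i= 4: K-I =  2 → C
  i= 5: F-H = 24 → Y
  i= 6: G-D =  3 → D
  i= 7: U-B = 19 → T
  i= 8: J-T = 16 → Q
  i= 9: C-A =  2 → C
  shifts repeat with period 5: YDTQC

YDTQC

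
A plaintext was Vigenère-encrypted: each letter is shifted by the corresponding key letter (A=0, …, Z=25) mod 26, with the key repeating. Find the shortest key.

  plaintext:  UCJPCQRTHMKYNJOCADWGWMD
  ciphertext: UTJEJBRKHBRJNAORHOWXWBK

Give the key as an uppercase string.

  i= 0: U-U =  0 → A
  i= 1: T-C = 17 → R
  i= 2: J-J =  0 → A
  i= 3: E-P = 15 → P
  i= 4: J-C =  7 → H
  i= 5: B-Q = 11 → L
  i= 6: R-R =  0 → A
  i= 7: K-T = 17 → R
  i= 8: H-H =  0 → A
  i= 9: B-M = 15 → P
  i=10: R-K =  7 → H
  i=11: J-Y = 11 → L
  i=12: N-N =  0 → A
  i=13: A-J = 17 → R
  i=14: O-O =  0 → A
  i=15: R-C = 15 → P
  i=16: H-A =  7 → H
  i=17: O-D = 11 → L
  i=18: W-W =  0 → A
  i=19: X-G = 17 → R
  i=20: W-W =  0 → A
  i=21: B-M = 15 → P
  i=22: K-D =  7 → H
  shifts repeat with period 6: ARAPHL

ARAPHL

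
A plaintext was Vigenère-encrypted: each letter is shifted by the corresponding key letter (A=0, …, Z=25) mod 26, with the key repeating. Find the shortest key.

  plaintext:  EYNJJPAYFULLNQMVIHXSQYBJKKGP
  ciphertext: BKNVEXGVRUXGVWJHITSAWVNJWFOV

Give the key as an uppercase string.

XMAMVIG

  i= 0: B-E = 23 → X
  i= 1: K-Y = 12 → M
  i= 2: N-N =  0 → A
  i= 3: V-J = 12 → M
  i= 4: E-J = 21 → V
  i= 5: X-P =  8 → I
  i= 6: G-A =  6 → G
  i= 7: V-Y = 23 → X
  i= 8: R-F = 12 → M
  i= 9: U-U =  0 → A
  i=10: X-L = 12 → M
  i=11: G-L = 21 → V
  i=12: V-N =  8 → I
  i=13: W-Q =  6 → G
  i=14: J-M = 23 → X
  i=15: H-V = 12 → M
  i=16: I-I =  0 → A
  i=17: T-H = 12 → M
  i=18: S-X = 21 → V
  i=19: A-S =  8 → I
  i=20: W-Q =  6 → G
  i=21: V-Y = 23 → X
  i=22: N-B = 12 → M
  i=23: J-J =  0 → A
  i=24: W-K = 12 → M
  i=25: F-K = 21 → V
  i=26: O-G =  8 → I
  i=27: V-P =  6 → G
  shifts repeat with period 7: XMAMVIG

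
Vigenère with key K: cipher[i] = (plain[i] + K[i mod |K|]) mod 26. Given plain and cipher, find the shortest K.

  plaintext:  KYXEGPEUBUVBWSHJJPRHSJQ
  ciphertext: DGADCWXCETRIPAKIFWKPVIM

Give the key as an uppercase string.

  i= 0: D-K = 19 → T
  i= 1: G-Y =  8 → I
  i= 2: A-X =  3 → D
  i= 3: D-E = 25 → Z
  i= 4: C-G = 22 → W
  i= 5: W-P =  7 → H
  i= 6: X-E = 19 → T
  i= 7: C-U =  8 → I
  i= 8: E-B =  3 → D
  i= 9: T-U = 25 → Z
  i=10: R-V = 22 → W
  i=11: I-B =  7 → H
  i=12: P-W = 19 → T
  i=13: A-S =  8 → I
  i=14: K-H =  3 → D
  i=15: I-J = 25 → Z
  i=16: F-J = 22 → W
  i=17: W-P =  7 → H
  i=18: K-R = 19 → T
  i=19: P-H =  8 → I
  i=20: V-S =  3 → D
  i=21: I-J = 25 → Z
  i=22: M-Q = 22 → W
  shifts repeat with period 6: TIDZWH

TIDZWH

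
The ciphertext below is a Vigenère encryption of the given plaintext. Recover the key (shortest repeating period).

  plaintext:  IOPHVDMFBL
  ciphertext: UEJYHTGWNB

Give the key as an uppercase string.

  i= 0: U-I = 12 → M
  i= 1: E-O = 16 → Q
  i= 2: J-P = 20 → U
  i= 3: Y-H = 17 → R
  i= 4: H-V = 12 → M
  i= 5: T-D = 16 → Q
  i= 6: G-M = 20 → U
  i= 7: W-F = 17 → R
  i= 8: N-B = 12 → M
  i= 9: B-L = 16 → Q
  shifts repeat with period 4: MQUR

MQUR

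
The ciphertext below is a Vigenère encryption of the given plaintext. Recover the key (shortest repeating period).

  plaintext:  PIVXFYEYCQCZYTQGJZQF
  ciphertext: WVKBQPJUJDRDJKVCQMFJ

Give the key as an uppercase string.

  i= 0: W-P =  7 → H
  i= 1: V-I = 13 → N
  i= 2: K-V = 15 → P
  i= 3: B-X =  4 → E
  i= 4: Q-F = 11 → L
  i= 5: P-Y = 17 → R
  i= 6: J-E =  5 → F
  i= 7: U-Y = 22 → W
  i= 8: J-C =  7 → H
  i= 9: D-Q = 13 → N
  i=10: R-C = 15 → P
  i=11: D-Z =  4 → E
  i=12: J-Y = 11 → L
  i=13: K-T = 17 → R
  i=14: V-Q =  5 → F
  i=15: C-G = 22 → W
  i=16: Q-J =  7 → H
  i=17: M-Z = 13 → N
  i=18: F-Q = 15 → P
  i=19: J-F =  4 → E
  shifts repeat with period 8: HNPELRFW

HNPELRFW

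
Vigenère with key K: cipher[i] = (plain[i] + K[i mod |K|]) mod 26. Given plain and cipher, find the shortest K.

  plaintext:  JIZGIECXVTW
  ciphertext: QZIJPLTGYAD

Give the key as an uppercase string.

HRJDH

  i= 0: Q-J =  7 → H
  i= 1: Z-I = 17 → R
  i= 2: I-Z =  9 → J
  i= 3: J-G =  3 → D
  i= 4: P-I =  7 → H
  i= 5: L-E =  7 → H
  i= 6: T-C = 17 → R
  i= 7: G-X =  9 → J
  i= 8: Y-V =  3 → D
  i= 9: A-T =  7 → H
  i=10: D-W =  7 → H
  shifts repeat with period 5: HRJDH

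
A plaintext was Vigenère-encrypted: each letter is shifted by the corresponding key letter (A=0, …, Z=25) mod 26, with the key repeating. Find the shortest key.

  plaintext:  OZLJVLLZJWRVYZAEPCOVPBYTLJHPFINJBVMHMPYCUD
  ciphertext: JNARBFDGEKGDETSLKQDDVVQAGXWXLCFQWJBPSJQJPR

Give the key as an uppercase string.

  i= 0: J-O = 21 → V
  i= 1: N-Z = 14 → O
  i= 2: A-L = 15 → P
  i= 3: R-J =  8 → I
  i= 4: B-V =  6 → G
  i= 5: F-L = 20 → U
  i= 6: D-L = 18 → S
  i= 7: G-Z =  7 → H
  i= 8: E-J = 21 → V
  i= 9: K-W = 14 → O
  i=10: G-R = 15 → P
  i=11: D-V =  8 → I
  i=12: E-Y =  6 → G
  i=13: T-Z = 20 → U
  i=14: S-A = 18 → S
  i=15: L-E =  7 → H
  i=16: K-P = 21 → V
  i=17: Q-C = 14 → O
  i=18: D-O = 15 → P
  i=19: D-V =  8 → I
  i=20: V-P =  6 → G
  i=21: V-B = 20 → U
  i=22: Q-Y = 18 → S
  i=23: A-T =  7 → H
  i=24: G-L = 21 → V
  i=25: X-J = 14 → O
  i=26: W-H = 15 → P
  i=27: X-P =  8 → I
  i=28: L-F =  6 → G
  i=29: C-I = 20 → U
  i=30: F-N = 18 → S
  i=31: Q-J =  7 → H
  i=32: W-B = 21 → V
  i=33: J-V = 14 → O
  i=34: B-M = 15 → P
  i=35: P-H =  8 → I
  i=36: S-M =  6 → G
  i=37: J-P = 20 → U
  i=38: Q-Y = 18 → S
  i=39: J-C =  7 → H
  i=40: P-U = 21 → V
  i=41: R-D = 14 → O
  shifts repeat with period 8: VOPIGUSH

VOPIGUSH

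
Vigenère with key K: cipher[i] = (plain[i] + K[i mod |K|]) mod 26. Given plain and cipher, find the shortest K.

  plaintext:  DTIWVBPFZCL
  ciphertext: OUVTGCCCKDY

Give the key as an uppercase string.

  i= 0: O-D = 11 → L
  i= 1: U-T =  1 → B
  i= 2: V-I = 13 → N
  i= 3: T-W = 23 → X
  i= 4: G-V = 11 → L
  i= 5: C-B =  1 → B
  i= 6: C-P = 13 → N
  i= 7: C-F = 23 → X
  i= 8: K-Z = 11 → L
  i= 9: D-C =  1 → B
  i=10: Y-L = 13 → N
  shifts repeat with period 4: LBNX

LBNX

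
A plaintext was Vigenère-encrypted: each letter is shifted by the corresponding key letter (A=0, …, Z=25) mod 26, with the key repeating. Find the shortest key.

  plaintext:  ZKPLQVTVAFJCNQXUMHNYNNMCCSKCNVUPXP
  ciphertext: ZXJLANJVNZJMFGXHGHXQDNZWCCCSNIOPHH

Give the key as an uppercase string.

  i= 0: Z-Z =  0 → A
  i= 1: X-K = 13 → N
  i= 2: J-P = 20 → U
  i= 3: L-L =  0 → A
  i= 4: A-Q = 10 → K
  i= 5: N-V = 18 → S
  i= 6: J-T = 16 → Q
  i= 7: V-V =  0 → A
  i= 8: N-A = 13 → N
  i= 9: Z-F = 20 → U
  i=10: J-J =  0 → A
  i=11: M-C = 10 → K
  i=12: F-N = 18 → S
  i=13: G-Q = 16 → Q
  i=14: X-X =  0 → A
  i=15: H-U = 13 → N
  i=16: G-M = 20 → U
  i=17: H-H =  0 → A
  i=18: X-N = 10 → K
  i=19: Q-Y = 18 → S
  i=20: D-N = 16 → Q
  i=21: N-N =  0 → A
  i=22: Z-M = 13 → N
  i=23: W-C = 20 → U
  i=24: C-C =  0 → A
  i=25: C-S = 10 → K
  i=26: C-K = 18 → S
  i=27: S-C = 16 → Q
  i=28: N-N =  0 → A
  i=29: I-V = 13 → N
  i=30: O-U = 20 → U
  i=31: P-P =  0 → A
  i=32: H-X = 10 → K
  i=33: H-P = 18 → S
  shifts repeat with period 7: ANUAKSQ

ANUAKSQ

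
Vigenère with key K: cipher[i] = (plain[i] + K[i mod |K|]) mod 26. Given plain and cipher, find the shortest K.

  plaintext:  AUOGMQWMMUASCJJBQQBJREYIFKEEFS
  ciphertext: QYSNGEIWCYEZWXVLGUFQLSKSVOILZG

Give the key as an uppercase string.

QEEHUOMK

  i= 0: Q-A = 16 → Q
  i= 1: Y-U =  4 → E
  i= 2: S-O =  4 → E
  i= 3: N-G =  7 → H
  i= 4: G-M = 20 → U
  i= 5: E-Q = 14 → O
  i= 6: I-W = 12 → M
  i= 7: W-M = 10 → K
  i= 8: C-M = 16 → Q
  i= 9: Y-U =  4 → E
  i=10: E-A =  4 → E
  i=11: Z-S =  7 → H
  i=12: W-C = 20 → U
  i=13: X-J = 14 → O
  i=14: V-J = 12 → M
  i=15: L-B = 10 → K
  i=16: G-Q = 16 → Q
  i=17: U-Q =  4 → E
  i=18: F-B =  4 → E
  i=19: Q-J =  7 → H
  i=20: L-R = 20 → U
  i=21: S-E = 14 → O
  i=22: K-Y = 12 → M
  i=23: S-I = 10 → K
  i=24: V-F = 16 → Q
  i=25: O-K =  4 → E
  i=26: I-E =  4 → E
  i=27: L-E =  7 → H
  i=28: Z-F = 20 → U
  i=29: G-S = 14 → O
  shifts repeat with period 8: QEEHUOMK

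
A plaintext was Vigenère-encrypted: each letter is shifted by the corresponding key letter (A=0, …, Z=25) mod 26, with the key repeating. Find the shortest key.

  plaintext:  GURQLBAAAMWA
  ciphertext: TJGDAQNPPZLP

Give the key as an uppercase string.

NPP

  i= 0: T-G = 13 → N
  i= 1: J-U = 15 → P
  i= 2: G-R = 15 → P
  i= 3: D-Q = 13 → N
  i= 4: A-L = 15 → P
  i= 5: Q-B = 15 → P
  i= 6: N-A = 13 → N
  i= 7: P-A = 15 → P
  i= 8: P-A = 15 → P
  i= 9: Z-M = 13 → N
  i=10: L-W = 15 → P
  i=11: P-A = 15 → P
  shifts repeat with period 3: NPP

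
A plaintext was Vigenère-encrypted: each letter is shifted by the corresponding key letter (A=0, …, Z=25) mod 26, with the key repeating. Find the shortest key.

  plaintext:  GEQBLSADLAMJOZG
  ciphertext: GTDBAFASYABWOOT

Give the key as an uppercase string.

  i= 0: G-G =  0 → A
  i= 1: T-E = 15 → P
  i= 2: D-Q = 13 → N
  i= 3: B-B =  0 → A
  i= 4: A-L = 15 → P
  i= 5: F-S = 13 → N
  i= 6: A-A =  0 → A
  i= 7: S-D = 15 → P
  i= 8: Y-L = 13 → N
  i= 9: A-A =  0 → A
  i=10: B-M = 15 → P
  i=11: W-J = 13 → N
  i=12: O-O =  0 → A
  i=13: O-Z = 15 → P
  i=14: T-G = 13 → N
  shifts repeat with period 3: APN

APN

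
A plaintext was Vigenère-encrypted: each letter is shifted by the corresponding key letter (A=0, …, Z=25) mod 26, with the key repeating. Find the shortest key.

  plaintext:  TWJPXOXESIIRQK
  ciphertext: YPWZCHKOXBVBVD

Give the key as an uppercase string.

  i= 0: Y-T =  5 → F
  i= 1: P-W = 19 → T
  i= 2: W-J = 13 → N
  i= 3: Z-P = 10 → K
  i= 4: C-X =  5 → F
  i= 5: H-O = 19 → T
  i= 6: K-X = 13 → N
  i= 7: O-E = 10 → K
  i= 8: X-S =  5 → F
  i= 9: B-I = 19 → T
  i=10: V-I = 13 → N
  i=11: B-R = 10 → K
  i=12: V-Q =  5 → F
  i=13: D-K = 19 → T
  shifts repeat with period 4: FTNK

FTNK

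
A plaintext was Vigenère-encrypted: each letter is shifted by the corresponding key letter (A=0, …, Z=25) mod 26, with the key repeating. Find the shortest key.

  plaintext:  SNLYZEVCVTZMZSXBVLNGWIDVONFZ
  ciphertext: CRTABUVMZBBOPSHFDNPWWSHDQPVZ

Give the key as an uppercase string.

  i= 0: C-S = 10 → K
  i= 1: R-N =  4 → E
  i= 2: T-L =  8 → I
  i= 3: A-Y =  2 → C
  i= 4: B-Z =  2 → C
  i= 5: U-E = 16 → Q
  i= 6: V-V =  0 → A
  i= 7: M-C = 10 → K
  i= 8: Z-V =  4 → E
  i= 9: B-T =  8 → I
  i=10: B-Z =  2 → C
  i=11: O-M =  2 → C
  i=12: P-Z = 16 → Q
  i=13: S-S =  0 → A
  i=14: H-X = 10 → K
  i=15: F-B =  4 → E
  i=16: D-V =  8 → I
  i=17: N-L =  2 → C
  i=18: P-N =  2 → C
  i=19: W-G = 16 → Q
  i=20: W-W =  0 → A
  i=21: S-I = 10 → K
  i=22: H-D =  4 → E
  i=23: D-V =  8 → I
  i=24: Q-O =  2 → C
  i=25: P-N =  2 → C
  i=26: V-F = 16 → Q
  i=27: Z-Z =  0 → A
  shifts repeat with period 7: KEICCQA

KEICCQA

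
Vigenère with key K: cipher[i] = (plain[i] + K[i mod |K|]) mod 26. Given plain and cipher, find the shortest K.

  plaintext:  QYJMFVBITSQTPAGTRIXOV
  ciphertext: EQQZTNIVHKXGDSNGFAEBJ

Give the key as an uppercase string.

  i= 0: E-Q = 14 → O
  i= 1: Q-Y = 18 → S
  i= 2: Q-J =  7 → H
  i= 3: Z-M = 13 → N
  i= 4: T-F = 14 → O
  i= 5: N-V = 18 → S
  i= 6: I-B =  7 → H
  i= 7: V-I = 13 → N
  i= 8: H-T = 14 → O
  i= 9: K-S = 18 → S
  i=10: X-Q =  7 → H
  i=11: G-T = 13 → N
  i=12: D-P = 14 → O
  i=13: S-A = 18 → S
  i=14: N-G =  7 → H
  i=15: G-T = 13 → N
  i=16: F-R = 14 → O
  i=17: A-I = 18 → S
  i=18: E-X =  7 → H
  i=19: B-O = 13 → N
  i=20: J-V = 14 → O
  shifts repeat with period 4: OSHN

OSHN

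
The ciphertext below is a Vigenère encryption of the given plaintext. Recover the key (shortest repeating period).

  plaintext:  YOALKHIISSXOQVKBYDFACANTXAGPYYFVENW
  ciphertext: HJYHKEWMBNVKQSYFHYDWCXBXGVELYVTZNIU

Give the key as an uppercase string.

JVYWAXOE

  i= 0: H-Y =  9 → J
  i= 1: J-O = 21 → V
  i= 2: Y-A = 24 → Y
  i= 3: H-L = 22 → W
  i= 4: K-K =  0 → A
  i= 5: E-H = 23 → X
  i= 6: W-I = 14 → O
  i= 7: M-I =  4 → E
  i= 8: B-S =  9 → J
  i= 9: N-S = 21 → V
  i=10: V-X = 24 → Y
  i=11: K-O = 22 → W
  i=12: Q-Q =  0 → A
  i=13: S-V = 23 → X
  i=14: Y-K = 14 → O
  i=15: F-B =  4 → E
  i=16: H-Y =  9 → J
  i=17: Y-D = 21 → V
  i=18: D-F = 24 → Y
  i=19: W-A = 22 → W
  i=20: C-C =  0 → A
  i=21: X-A = 23 → X
  i=22: B-N = 14 → O
  i=23: X-T =  4 → E
  i=24: G-X =  9 → J
  i=25: V-A = 21 → V
  i=26: E-G = 24 → Y
  i=27: L-P = 22 → W
  i=28: Y-Y =  0 → A
  i=29: V-Y = 23 → X
  i=30: T-F = 14 → O
  i=31: Z-V =  4 → E
  i=32: N-E =  9 → J
  i=33: I-N = 21 → V
  i=34: U-W = 24 → Y
  shifts repeat with period 8: JVYWAXOE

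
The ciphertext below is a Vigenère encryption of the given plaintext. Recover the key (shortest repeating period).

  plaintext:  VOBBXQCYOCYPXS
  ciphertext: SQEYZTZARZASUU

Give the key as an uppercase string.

XCD

  i= 0: S-V = 23 → X
  i= 1: Q-O =  2 → C
  i= 2: E-B =  3 → D
  i= 3: Y-B = 23 → X
  i= 4: Z-X =  2 → C
  i= 5: T-Q =  3 → D
  i= 6: Z-C = 23 → X
  i= 7: A-Y =  2 → C
  i= 8: R-O =  3 → D
  i= 9: Z-C = 23 → X
  i=10: A-Y =  2 → C
  i=11: S-P =  3 → D
  i=12: U-X = 23 → X
  i=13: U-S =  2 → C
  shifts repeat with period 3: XCD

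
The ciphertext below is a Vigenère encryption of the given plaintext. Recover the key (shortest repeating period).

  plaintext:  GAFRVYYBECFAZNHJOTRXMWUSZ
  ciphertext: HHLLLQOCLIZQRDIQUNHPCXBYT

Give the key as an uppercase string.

  i= 0: H-G =  1 → B
  i= 1: H-A =  7 → H
  i= 2: L-F =  6 → G
  i= 3: L-R = 20 → U
  i= 4: L-V = 16 → Q
  i= 5: Q-Y = 18 → S
  i= 6: O-Y = 16 → Q
  i= 7: C-B =  1 → B
  i= 8: L-E =  7 → H
  i= 9: I-C =  6 → G
  i=10: Z-F = 20 → U
  i=11: Q-A = 16 → Q
  i=12: R-Z = 18 → S
  i=13: D-N = 16 → Q
  i=14: I-H =  1 → B
  i=15: Q-J =  7 → H
  i=16: U-O =  6 → G
  i=17: N-T = 20 → U
  i=18: H-R = 16 → Q
  i=19: P-X = 18 → S
  i=20: C-M = 16 → Q
  i=21: X-W =  1 → B
  i=22: B-U =  7 → H
  i=23: Y-S =  6 → G
  i=24: T-Z = 20 → U
  shifts repeat with period 7: BHGUQSQ

BHGUQSQ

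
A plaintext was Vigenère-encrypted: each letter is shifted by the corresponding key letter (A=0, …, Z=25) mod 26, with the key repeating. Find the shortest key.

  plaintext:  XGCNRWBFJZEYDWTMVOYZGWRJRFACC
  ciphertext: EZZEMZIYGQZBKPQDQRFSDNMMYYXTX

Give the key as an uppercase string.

  i= 0: E-X =  7 → H
  i= 1: Z-G = 19 → T
  i= 2: Z-C = 23 → X
  i= 3: E-N = 17 → R
  i= 4: M-R = 21 → V
  i= 5: Z-W =  3 → D
  i= 6: I-B =  7 → H
  i= 7: Y-F = 19 → T
  i= 8: G-J = 23 → X
  i= 9: Q-Z = 17 → R
  i=10: Z-E = 21 → V
  i=11: B-Y =  3 → D
  i=12: K-D =  7 → H
  i=13: P-W = 19 → T
  i=14: Q-T = 23 → X
  i=15: D-M = 17 → R
  i=16: Q-V = 21 → V
  i=17: R-O =  3 → D
  i=18: F-Y =  7 → H
  i=19: S-Z = 19 → T
  i=20: D-G = 23 → X
  i=21: N-W = 17 → R
  i=22: M-R = 21 → V
  i=23: M-J =  3 → D
  i=24: Y-R =  7 → H
  i=25: Y-F = 19 → T
  i=26: X-A = 23 → X
  i=27: T-C = 17 → R
  i=28: X-C = 21 → V
  shifts repeat with period 6: HTXRVD

HTXRVD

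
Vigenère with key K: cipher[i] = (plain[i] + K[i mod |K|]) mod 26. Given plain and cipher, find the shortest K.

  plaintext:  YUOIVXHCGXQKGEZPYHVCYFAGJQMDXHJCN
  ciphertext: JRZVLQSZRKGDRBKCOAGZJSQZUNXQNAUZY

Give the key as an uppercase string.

LXLNQT

  i= 0: J-Y = 11 → L
  i= 1: R-U = 23 → X
  i= 2: Z-O = 11 → L
  i= 3: V-I = 13 → N
  i= 4: L-V = 16 → Q
  i= 5: Q-X = 19 → T
  i= 6: S-H = 11 → L
  i= 7: Z-C = 23 → X
  i= 8: R-G = 11 → L
  i= 9: K-X = 13 → N
  i=10: G-Q = 16 → Q
  i=11: D-K = 19 → T
  i=12: R-G = 11 → L
  i=13: B-E = 23 → X
  i=14: K-Z = 11 → L
  i=15: C-P = 13 → N
  i=16: O-Y = 16 → Q
  i=17: A-H = 19 → T
  i=18: G-V = 11 → L
  i=19: Z-C = 23 → X
  i=20: J-Y = 11 → L
  i=21: S-F = 13 → N
  i=22: Q-A = 16 → Q
  i=23: Z-G = 19 → T
  i=24: U-J = 11 → L
  i=25: N-Q = 23 → X
  i=26: X-M = 11 → L
  i=27: Q-D = 13 → N
  i=28: N-X = 16 → Q
  i=29: A-H = 19 → T
  i=30: U-J = 11 → L
  i=31: Z-C = 23 → X
  i=32: Y-N = 11 → L
  shifts repeat with period 6: LXLNQT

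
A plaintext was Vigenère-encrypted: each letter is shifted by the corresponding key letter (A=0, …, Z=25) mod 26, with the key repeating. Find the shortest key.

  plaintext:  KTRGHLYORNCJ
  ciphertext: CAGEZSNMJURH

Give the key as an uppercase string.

  i= 0: C-K = 18 → S
  i= 1: A-T =  7 → H
  i= 2: G-R = 15 → P
  i= 3: E-G = 24 → Y
  i= 4: Z-H = 18 → S
  i= 5: S-L =  7 → H
  i= 6: N-Y = 15 → P
  i= 7: M-O = 24 → Y
  i= 8: J-R = 18 → S
  i= 9: U-N =  7 → H
  i=10: R-C = 15 → P
  i=11: H-J = 24 → Y
  shifts repeat with period 4: SHPY

SHPY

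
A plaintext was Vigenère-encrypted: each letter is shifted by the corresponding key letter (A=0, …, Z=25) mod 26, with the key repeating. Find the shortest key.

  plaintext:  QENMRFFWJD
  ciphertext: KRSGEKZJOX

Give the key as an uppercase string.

UNF

  i= 0: K-Q = 20 → U
  i= 1: R-E = 13 → N
  i= 2: S-N =  5 → F
  i= 3: G-M = 20 → U
  i= 4: E-R = 13 → N
  i= 5: K-F =  5 → F
  i= 6: Z-F = 20 → U
  i= 7: J-W = 13 → N
  i= 8: O-J =  5 → F
  i= 9: X-D = 20 → U
  shifts repeat with period 3: UNF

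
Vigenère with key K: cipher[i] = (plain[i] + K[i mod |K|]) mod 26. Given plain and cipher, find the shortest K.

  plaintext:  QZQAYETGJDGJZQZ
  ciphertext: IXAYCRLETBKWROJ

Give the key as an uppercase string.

  i= 0: I-Q = 18 → S
  i= 1: X-Z = 24 → Y
  i= 2: A-Q = 10 → K
  i= 3: Y-A = 24 → Y
  i= 4: C-Y =  4 → E
  i= 5: R-E = 13 → N
  i= 6: L-T = 18 → S
  i= 7: E-G = 24 → Y
  i= 8: T-J = 10 → K
  i= 9: B-D = 24 → Y
  i=10: K-G =  4 → E
  i=11: W-J = 13 → N
  i=12: R-Z = 18 → S
  i=13: O-Q = 24 → Y
  i=14: J-Z = 10 → K
  shifts repeat with period 6: SYKYEN

SYKYEN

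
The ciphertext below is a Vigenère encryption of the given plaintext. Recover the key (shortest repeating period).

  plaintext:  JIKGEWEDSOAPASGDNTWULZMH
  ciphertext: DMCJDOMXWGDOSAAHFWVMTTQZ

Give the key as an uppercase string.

UESDZSI

  i= 0: D-J = 20 → U
  i= 1: M-I =  4 → E
  i= 2: C-K = 18 → S
  i= 3: J-G =  3 → D
  i= 4: D-E = 25 → Z
  i= 5: O-W = 18 → S
  i= 6: M-E =  8 → I
  i= 7: X-D = 20 → U
  i= 8: W-S =  4 → E
  i= 9: G-O = 18 → S
  i=10: D-A =  3 → D
  i=11: O-P = 25 → Z
  i=12: S-A = 18 → S
  i=13: A-S =  8 → I
  i=14: A-G = 20 → U
  i=15: H-D =  4 → E
  i=16: F-N = 18 → S
  i=17: W-T =  3 → D
  i=18: V-W = 25 → Z
  i=19: M-U = 18 → S
  i=20: T-L =  8 → I
  i=21: T-Z = 20 → U
  i=22: Q-M =  4 → E
  i=23: Z-H = 18 → S
  shifts repeat with period 7: UESDZSI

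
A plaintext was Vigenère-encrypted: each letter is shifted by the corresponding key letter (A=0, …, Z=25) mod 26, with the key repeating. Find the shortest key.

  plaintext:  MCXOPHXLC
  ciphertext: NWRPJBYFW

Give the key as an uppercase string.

BUU

  i= 0: N-M =  1 → B
  i= 1: W-C = 20 → U
  i= 2: R-X = 20 → U
  i= 3: P-O =  1 → B
  i= 4: J-P = 20 → U
  i= 5: B-H = 20 → U
  i= 6: Y-X =  1 → B
  i= 7: F-L = 20 → U
  i= 8: W-C = 20 → U
  shifts repeat with period 3: BUU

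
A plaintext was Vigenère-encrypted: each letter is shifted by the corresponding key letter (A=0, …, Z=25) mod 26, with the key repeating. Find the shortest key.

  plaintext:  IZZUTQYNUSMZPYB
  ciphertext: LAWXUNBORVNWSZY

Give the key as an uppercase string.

  i= 0: L-I =  3 → D
  i= 1: A-Z =  1 → B
  i= 2: W-Z = 23 → X
  i= 3: X-U =  3 → D
  i= 4: U-T =  1 → B
  i= 5: N-Q = 23 → X
  i= 6: B-Y =  3 → D
  i= 7: O-N =  1 → B
  i= 8: R-U = 23 → X
  i= 9: V-S =  3 → D
  i=10: N-M =  1 → B
  i=11: W-Z = 23 → X
  i=12: S-P =  3 → D
  i=13: Z-Y =  1 → B
  i=14: Y-B = 23 → X
  shifts repeat with period 3: DBX

DBX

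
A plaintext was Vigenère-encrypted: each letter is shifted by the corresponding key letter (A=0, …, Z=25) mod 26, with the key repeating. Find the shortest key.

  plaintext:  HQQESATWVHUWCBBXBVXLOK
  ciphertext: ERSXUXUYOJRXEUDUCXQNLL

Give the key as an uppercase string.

XBCTC

  i= 0: E-H = 23 → X
  i= 1: R-Q =  1 → B
  i= 2: S-Q =  2 → C
  i= 3: X-E = 19 → T
  i= 4: U-S =  2 → C
  i= 5: X-A = 23 → X
  i= 6: U-T =  1 → B
  i= 7: Y-W =  2 → C
  i= 8: O-V = 19 → T
  i= 9: J-H =  2 → C
  i=10: R-U = 23 → X
  i=11: X-W =  1 → B
  i=12: E-C =  2 → C
  i=13: U-B = 19 → T
  i=14: D-B =  2 → C
  i=15: U-X = 23 → X
  i=16: C-B =  1 → B
  i=17: X-V =  2 → C
  i=18: Q-X = 19 → T
  i=19: N-L =  2 → C
  i=20: L-O = 23 → X
  i=21: L-K =  1 → B
  shifts repeat with period 5: XBCTC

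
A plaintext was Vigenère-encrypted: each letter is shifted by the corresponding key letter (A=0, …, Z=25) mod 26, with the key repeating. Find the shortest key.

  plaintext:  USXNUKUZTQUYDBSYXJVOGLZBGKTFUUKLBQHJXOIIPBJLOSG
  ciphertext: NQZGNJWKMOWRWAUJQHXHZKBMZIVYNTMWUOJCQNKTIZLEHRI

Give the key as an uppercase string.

TYCTTZCL

  i= 0: N-U = 19 → T
  i= 1: Q-S = 24 → Y
  i= 2: Z-X =  2 → C
  i= 3: G-N = 19 → T
  i= 4: N-U = 19 → T
  i= 5: J-K = 25 → Z
  i= 6: W-U =  2 → C
  i= 7: K-Z = 11 → L
  i= 8: M-T = 19 → T
  i= 9: O-Q = 24 → Y
  i=10: W-U =  2 → C
  i=11: R-Y = 19 → T
  i=12: W-D = 19 → T
  i=13: A-B = 25 → Z
  i=14: U-S =  2 → C
  i=15: J-Y = 11 → L
  i=16: Q-X = 19 → T
  i=17: H-J = 24 → Y
  i=18: X-V =  2 → C
  i=19: H-O = 19 → T
  i=20: Z-G = 19 → T
  i=21: K-L = 25 → Z
  i=22: B-Z =  2 → C
  i=23: M-B = 11 → L
  i=24: Z-G = 19 → T
  i=25: I-K = 24 → Y
  i=26: V-T =  2 → C
  i=27: Y-F = 19 → T
  i=28: N-U = 19 → T
  i=29: T-U = 25 → Z
  i=30: M-K =  2 → C
  i=31: W-L = 11 → L
  i=32: U-B = 19 → T
  i=33: O-Q = 24 → Y
  i=34: J-H =  2 → C
  i=35: C-J = 19 → T
  i=36: Q-X = 19 → T
  i=37: N-O = 25 → Z
  i=38: K-I =  2 → C
  i=39: T-I = 11 → L
  i=40: I-P = 19 → T
  i=41: Z-B = 24 → Y
  i=42: L-J =  2 → C
  i=43: E-L = 19 → T
  i=44: H-O = 19 → T
  i=45: R-S = 25 → Z
  i=46: I-G =  2 → C
  shifts repeat with period 8: TYCTTZCL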